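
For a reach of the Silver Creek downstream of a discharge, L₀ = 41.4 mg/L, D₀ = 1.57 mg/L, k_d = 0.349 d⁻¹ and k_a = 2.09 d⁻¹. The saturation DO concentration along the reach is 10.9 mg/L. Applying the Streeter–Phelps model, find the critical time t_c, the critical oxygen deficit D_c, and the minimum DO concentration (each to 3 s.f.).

t_c ≈ 0.908 d; D_c ≈ 5.04 mg/L; min DO ≈ 5.86 mg/L

At the critical point dD/dt = 0, so k_d L₀ e^(−k_d t) = k_a D. Substituting D(t) from the Streeter–Phelps equation and solving for t gives
t_c = ln[(k_a/k_d)(1 − D₀(k_a−k_d)/(k_d L₀))] / (k_a−k_d).
Here k_a−k_d = 1.741 d⁻¹ and 1 − D₀(k_a−k_d)/(k_d L₀) = 1 − 1.57×1.741/(0.349×41.4) = 0.8108, so
t_c = ln(5.989 × 0.8108) / 1.741 = 1.580 / 1.741 = 0.9076 d.
L(t_c) = L₀ e^(−k_d t_c) = 41.4 × 0.7285 = 30.16 mg/L, and at the critical point k_a D_c = k_d L, so D_c = (0.349/2.09) × 30.16 = 5.036 mg/L.
Minimum DO = C_s − D_c = 10.9 − 5.036 = 5.864 mg/L.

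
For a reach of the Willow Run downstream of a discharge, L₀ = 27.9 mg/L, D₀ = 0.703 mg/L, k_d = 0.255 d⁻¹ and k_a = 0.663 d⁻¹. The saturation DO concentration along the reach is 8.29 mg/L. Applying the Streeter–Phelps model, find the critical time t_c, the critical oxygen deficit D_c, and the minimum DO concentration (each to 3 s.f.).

At the critical point dD/dt = 0, so k_d L₀ e^(−k_d t) = k_a D. Substituting D(t) from the Streeter–Phelps equation and solving for t gives
t_c = ln[(k_a/k_d)(1 − D₀(k_a−k_d)/(k_d L₀))] / (k_a−k_d).
Here k_a−k_d = 0.4080 d⁻¹ and 1 − D₀(k_a−k_d)/(k_d L₀) = 1 − 0.703×0.4080/(0.255×27.9) = 0.9597, so
t_c = ln(2.600 × 0.9597) / 0.4080 = 0.9144 / 0.4080 = 2.241 d.
D_c = (k_d/k_a) L₀ e^(−k_d t_c) = (0.255/0.663) × 27.9 × e^(−0.255×2.241) = 0.3846 × 27.9 × 0.5647 = 6.060 mg/L.
Minimum DO = C_s − D_c = 8.29 − 6.060 = 2.230 mg/L.

t_c ≈ 2.24 d; D_c ≈ 6.06 mg/L; min DO ≈ 2.23 mg/L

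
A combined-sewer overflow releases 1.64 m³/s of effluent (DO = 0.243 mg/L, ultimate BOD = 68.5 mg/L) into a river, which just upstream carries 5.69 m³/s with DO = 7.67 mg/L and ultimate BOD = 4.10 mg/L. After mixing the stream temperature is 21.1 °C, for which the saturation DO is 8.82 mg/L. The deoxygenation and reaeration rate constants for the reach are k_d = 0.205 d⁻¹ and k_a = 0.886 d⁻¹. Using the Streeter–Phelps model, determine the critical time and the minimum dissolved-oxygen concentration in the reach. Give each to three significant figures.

t_c ≈ 1.12 d; minimum DO ≈ 5.41 mg/L

Mixed DO = (5.69×7.67 + 1.64×0.243)/(5.69+1.64) = 44.04/7.330 = 6.008 mg/L.
Mixed L₀ = (5.69×4.10 + 1.64×68.5)/(7.330) = 135.7/7.330 = 18.51 mg/L.
Initial deficit D₀ = C_s − DO₀ = 8.82 − 6.008 = 2.812 mg/L.
t_c = (1/0.6810) ln[(0.886/0.205)(1 − 2.812×0.6810/(0.205×18.51))] = 1.468 × ln(2.141) = 1.118 d.
D_c = (0.205/0.886) × 18.51 × e^(−0.205×1.118) = 0.2314 × 18.51 × 0.7952 = 3.405 mg/L.
Minimum DO = 8.82 − 3.405 = 5.415 mg/L.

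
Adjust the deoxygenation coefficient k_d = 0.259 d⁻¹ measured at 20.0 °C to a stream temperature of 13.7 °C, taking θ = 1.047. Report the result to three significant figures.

k_d ≈ 0.194 d⁻¹

k_d(T₂) = k_d(T₁) · θ^(T₂−T₁) = 0.259 × 1.047^(13.7−20.0)
= 0.259 × 1.047^-6.30 = 0.259 × 0.7487 = 0.1939 d⁻¹.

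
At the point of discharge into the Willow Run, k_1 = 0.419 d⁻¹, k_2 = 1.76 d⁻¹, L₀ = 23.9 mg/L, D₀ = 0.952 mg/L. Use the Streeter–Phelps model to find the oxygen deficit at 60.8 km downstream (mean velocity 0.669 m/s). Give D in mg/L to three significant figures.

Travel time t = x/v = 60.8 km / (0.669 m/s) = 60800 m / 0.669 m/s = 90880 s = 1.052 d.
k_1 L₀/(k_2−k_1) = 0.419×23.9/(1.76−0.419) = 10.01/1.341 = 7.468 mg/L.
e^(−k_1 t) = e^(−0.419×1.052) = 0.6436; e^(−k_2 t) = e^(−1.76×1.052) = 0.1570.
D = 7.468 × (0.6436 − 0.1570) + 0.952 × 0.1570 = 3.633 + 0.1495 = 3.783 mg/L.

D ≈ 3.78 mg/L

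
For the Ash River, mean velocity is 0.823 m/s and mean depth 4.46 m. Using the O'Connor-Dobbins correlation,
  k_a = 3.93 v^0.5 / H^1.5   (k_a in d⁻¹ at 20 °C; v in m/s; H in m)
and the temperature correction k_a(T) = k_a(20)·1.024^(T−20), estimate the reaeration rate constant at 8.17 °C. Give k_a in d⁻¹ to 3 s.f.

k_a(20) = 3.93 × 0.823^0.5 / 4.46^1.5 = 3.93 × 0.9072 / 9.419 = 0.3785 d⁻¹.
k_a(8.17) = 0.3785 × 1.024^(8.17−20) = 0.3785 × 0.7554 = 0.2859 d⁻¹.

k_a ≈ 0.286 d⁻¹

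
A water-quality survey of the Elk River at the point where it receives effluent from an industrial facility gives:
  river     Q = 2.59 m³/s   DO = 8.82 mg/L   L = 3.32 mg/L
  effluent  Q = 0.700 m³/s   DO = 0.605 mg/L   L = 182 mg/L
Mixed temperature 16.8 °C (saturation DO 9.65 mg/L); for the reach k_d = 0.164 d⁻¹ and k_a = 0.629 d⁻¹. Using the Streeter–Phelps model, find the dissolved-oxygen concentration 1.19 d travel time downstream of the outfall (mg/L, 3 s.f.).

Mixed DO = (2.59×8.82 + 0.700×0.605)/(2.59+0.700) = 23.27/3.290 = 7.072 mg/L.
Mixed L₀ = (2.59×3.32 + 0.700×182)/(3.290) = 136.0/3.290 = 41.34 mg/L.
Initial deficit D₀ = C_s − DO₀ = 9.65 − 7.072 = 2.578 mg/L.
D(1.19) = [0.164×41.34/(0.629−0.164)](e^(−0.164×1.19) − e^(−0.629×1.19)) + 2.578 e^(−0.629×1.19)
= 14.58 × (0.8227 − 0.4731) + 2.578 × 0.4731 = 6.317 mg/L.
DO = 9.65 − 6.317 = 3.333 mg/L.

DO ≈ 3.33 mg/L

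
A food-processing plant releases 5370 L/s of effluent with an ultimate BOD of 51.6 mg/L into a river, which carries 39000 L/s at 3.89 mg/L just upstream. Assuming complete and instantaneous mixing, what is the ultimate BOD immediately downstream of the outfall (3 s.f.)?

Flow-weighted mixing: C = (Q_r C_r + Q_w C_w)/(Q_r + Q_w)
= (39000×3.89 + 5370×51.6)/(39000 + 5370) = 428800/44370 = 9.664 mg/L.

9.66 mg/L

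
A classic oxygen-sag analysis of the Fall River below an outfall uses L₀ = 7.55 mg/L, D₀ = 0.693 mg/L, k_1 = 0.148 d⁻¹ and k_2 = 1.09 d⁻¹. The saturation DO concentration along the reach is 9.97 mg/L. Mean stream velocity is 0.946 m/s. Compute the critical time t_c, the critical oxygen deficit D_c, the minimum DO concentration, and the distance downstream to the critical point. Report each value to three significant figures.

t_c ≈ 1.19 d; D_c ≈ 0.860 mg/L; min DO ≈ 9.11 mg/L; x_c ≈ 97.1 km

At the critical point dD/dt = 0, so k_1 L₀ e^(−k_1 t) = k_2 D. Substituting D(t) from the Streeter–Phelps equation and solving for t gives
t_c = ln[(k_2/k_1)(1 − D₀(k_2−k_1)/(k_1 L₀))] / (k_2−k_1).
Here k_2−k_1 = 0.9420 d⁻¹ and 1 − D₀(k_2−k_1)/(k_1 L₀) = 1 − 0.693×0.9420/(0.148×7.55) = 0.4158, so
t_c = ln(7.365 × 0.4158) / 0.9420 = 1.119 / 0.9420 = 1.188 d.
L(t_c) = L₀ e^(−k_1 t_c) = 7.55 × 0.8388 = 6.333 mg/L, and at the critical point k_2 D_c = k_1 L, so D_c = (0.148/1.09) × 6.333 = 0.8598 mg/L.
Minimum DO = C_s − D_c = 9.97 − 0.8598 = 9.110 mg/L.
x_c = v t_c = 0.946 m/s × 1.188 d × 86400 s/d = 97100 m ≈ 97.1 km.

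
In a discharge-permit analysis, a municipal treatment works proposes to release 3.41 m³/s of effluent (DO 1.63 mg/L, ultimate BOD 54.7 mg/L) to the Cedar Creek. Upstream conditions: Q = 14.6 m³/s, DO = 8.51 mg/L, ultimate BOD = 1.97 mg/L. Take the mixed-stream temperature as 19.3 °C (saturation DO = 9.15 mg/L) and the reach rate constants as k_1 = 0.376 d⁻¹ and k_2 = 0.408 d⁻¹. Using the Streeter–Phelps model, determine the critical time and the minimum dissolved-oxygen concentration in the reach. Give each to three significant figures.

Mixed DO = (14.6×8.51 + 3.41×1.63)/(14.6+3.41) = 129.8/18.01 = 7.207 mg/L.
Mixed L₀ = (14.6×1.97 + 3.41×54.7)/(18.01) = 215.3/18.01 = 11.95 mg/L.
Initial deficit D₀ = C_s − DO₀ = 9.15 − 7.207 = 1.943 mg/L.
t_c = (1/0.03200) ln[(0.408/0.376)(1 − 1.943×0.03200/(0.376×11.95))] = 31.25 × ln(1.070) = 2.117 d.
D_c = (0.376/0.408) × 11.95 × e^(−0.376×2.117) = 0.9216 × 11.95 × 0.4511 = 4.969 mg/L.
Minimum DO = 9.15 − 4.969 = 4.181 mg/L.

t_c ≈ 2.12 d; minimum DO ≈ 4.18 mg/L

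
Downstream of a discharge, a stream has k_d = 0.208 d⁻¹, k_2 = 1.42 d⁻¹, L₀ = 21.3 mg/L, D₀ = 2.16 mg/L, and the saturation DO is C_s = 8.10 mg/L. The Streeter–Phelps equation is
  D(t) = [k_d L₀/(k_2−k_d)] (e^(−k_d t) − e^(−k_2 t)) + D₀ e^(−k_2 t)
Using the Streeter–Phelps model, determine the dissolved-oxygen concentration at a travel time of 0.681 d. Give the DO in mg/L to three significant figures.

DO ≈ 5.50 mg/L

k_d L₀/(k_2−k_d) = 0.208×21.3/(1.42−0.208) = 4.430/1.212 = 3.655 mg/L.
e^(−k_d t) = e^(−0.208×0.6810) = 0.8679; e^(−k_2 t) = e^(−1.42×0.6810) = 0.3802.
D = 3.655 × (0.8679 − 0.3802) + 2.16 × 0.3802 = 1.783 + 0.8213 = 2.604 mg/L.
DO = C_s − D = 8.10 − 2.604 = 5.496 mg/L.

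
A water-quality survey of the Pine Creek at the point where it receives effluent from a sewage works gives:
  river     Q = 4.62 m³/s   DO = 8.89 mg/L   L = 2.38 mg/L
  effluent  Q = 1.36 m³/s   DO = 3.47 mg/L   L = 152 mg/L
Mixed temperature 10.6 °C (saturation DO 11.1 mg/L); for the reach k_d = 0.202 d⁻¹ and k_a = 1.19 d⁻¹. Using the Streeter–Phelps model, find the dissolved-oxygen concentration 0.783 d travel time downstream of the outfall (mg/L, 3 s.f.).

DO ≈ 6.32 mg/L

Mixed DO = (4.62×8.89 + 1.36×3.47)/(4.62+1.36) = 45.79/5.980 = 7.657 mg/L.
Mixed L₀ = (4.62×2.38 + 1.36×152)/(5.980) = 217.7/5.980 = 36.41 mg/L.
Initial deficit D₀ = C_s − DO₀ = 11.1 − 7.657 = 3.443 mg/L.
D(0.783) = [0.202×36.41/(1.19−0.202)](e^(−0.202×0.783) − e^(−1.19×0.783)) + 3.443 e^(−1.19×0.783)
= 7.444 × (0.8537 − 0.3939) + 3.443 × 0.3939 = 4.779 mg/L.
DO = 11.1 − 4.779 = 6.321 mg/L.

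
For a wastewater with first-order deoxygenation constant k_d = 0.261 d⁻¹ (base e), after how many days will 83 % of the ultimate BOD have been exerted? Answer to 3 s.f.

t ≈ 6.79 d

y/L₀ = 1 − e^(−k_d t) = 0.83 ⇒ e^(−k_d t) = 0.170
t = −ln(0.170) / 0.261 = 1.772 / 0.261 = 6.789 d.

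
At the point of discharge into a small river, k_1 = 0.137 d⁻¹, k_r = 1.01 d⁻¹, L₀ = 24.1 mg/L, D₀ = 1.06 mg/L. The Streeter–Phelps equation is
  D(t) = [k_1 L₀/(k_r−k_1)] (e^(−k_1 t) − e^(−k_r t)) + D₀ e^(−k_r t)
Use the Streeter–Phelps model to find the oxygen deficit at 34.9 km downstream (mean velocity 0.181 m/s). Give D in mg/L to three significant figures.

D ≈ 2.50 mg/L

Travel time t = x/v = 34.9 km / (0.181 m/s) = 34900 m / 0.181 m/s = 192800 s = 2.232 d.
k_1 L₀/(k_r−k_1) = 0.137×24.1/(1.01−0.137) = 3.302/0.8730 = 3.782 mg/L.
e^(−k_1 t) = e^(−0.137×2.232) = 0.7366; e^(−k_r t) = e^(−1.01×2.232) = 0.1050.
D = 3.782 × (0.7366 − 0.1050) + 1.06 × 0.1050 = 2.389 + 0.1113 = 2.500 mg/L.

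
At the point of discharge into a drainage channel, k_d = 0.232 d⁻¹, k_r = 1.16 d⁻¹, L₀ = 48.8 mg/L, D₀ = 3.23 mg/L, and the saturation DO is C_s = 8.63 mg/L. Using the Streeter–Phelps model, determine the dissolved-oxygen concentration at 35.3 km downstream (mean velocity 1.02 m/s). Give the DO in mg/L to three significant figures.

Travel time t = x/v = 35.3 km / (1.02 m/s) = 35300 m / 1.02 m/s = 34610 s = 0.4006 d.
k_d L₀/(k_r−k_d) = 0.232×48.8/(1.16−0.232) = 11.32/0.9280 = 12.20 mg/L.
e^(−k_d t) = e^(−0.232×0.4006) = 0.9113; e^(−k_r t) = e^(−1.16×0.4006) = 0.6284.
D = 12.20 × (0.9113 − 0.6284) + 3.23 × 0.6284 = 3.451 + 2.030 = 5.481 mg/L.
DO = C_s − D = 8.63 − 5.481 = 3.149 mg/L.

DO ≈ 3.15 mg/L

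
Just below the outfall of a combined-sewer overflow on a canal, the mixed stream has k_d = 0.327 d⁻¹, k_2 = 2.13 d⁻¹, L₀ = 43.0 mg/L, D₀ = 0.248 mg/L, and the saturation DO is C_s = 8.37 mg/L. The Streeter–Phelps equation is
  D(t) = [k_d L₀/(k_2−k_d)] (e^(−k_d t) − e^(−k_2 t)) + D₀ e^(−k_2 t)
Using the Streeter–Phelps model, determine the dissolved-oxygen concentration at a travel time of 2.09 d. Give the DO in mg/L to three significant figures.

DO ≈ 4.52 mg/L

k_d L₀/(k_2−k_d) = 0.327×43.0/(2.13−0.327) = 14.06/1.803 = 7.799 mg/L.
e^(−k_d t) = e^(−0.327×2.090) = 0.5049; e^(−k_2 t) = e^(−2.13×2.090) = 0.01166.
D = 7.799 × (0.5049 − 0.01166) + 0.248 × 0.01166 = 3.846 + 0.002891 = 3.849 mg/L.
DO = C_s − D = 8.37 − 3.849 = 4.521 mg/L.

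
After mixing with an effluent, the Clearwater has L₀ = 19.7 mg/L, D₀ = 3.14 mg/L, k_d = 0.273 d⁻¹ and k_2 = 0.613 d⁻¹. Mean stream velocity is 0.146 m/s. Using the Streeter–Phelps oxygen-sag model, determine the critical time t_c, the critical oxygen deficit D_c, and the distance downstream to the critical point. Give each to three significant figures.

t_c ≈ 1.73 d; D_c ≈ 5.47 mg/L; x_c ≈ 21.8 km

With k_2/k_d = 2.245 and 1 − D₀(k_2−k_d)/(k_d L₀) = 0.8015,
t_c = ln(2.245 × 0.8015) / (0.613 − 0.273) = ln(1.800) / 0.3400 = 0.5876/0.3400 = 1.728 d.
L(t_c) = L₀ e^(−k_d t_c) = 19.7 × 0.6239 = 12.29 mg/L, and at the critical point k_2 D_c = k_d L, so D_c = (0.273/0.613) × 12.29 = 5.473 mg/L.
x_c = v t_c = 0.146 m/s × 1.728 d × 86400 s/d = 21800 m ≈ 21.8 km.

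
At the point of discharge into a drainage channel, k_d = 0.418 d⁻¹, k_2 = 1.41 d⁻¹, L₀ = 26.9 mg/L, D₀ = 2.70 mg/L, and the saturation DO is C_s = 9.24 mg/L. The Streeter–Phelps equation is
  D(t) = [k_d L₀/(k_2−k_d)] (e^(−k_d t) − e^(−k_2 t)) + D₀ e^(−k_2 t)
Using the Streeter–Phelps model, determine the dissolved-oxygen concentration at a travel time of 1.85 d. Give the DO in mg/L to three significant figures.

DO ≈ 4.65 mg/L

k_d L₀/(k_2−k_d) = 0.418×26.9/(1.41−0.418) = 11.24/0.9920 = 11.33 mg/L.
e^(−k_d t) = e^(−0.418×1.850) = 0.4615; e^(−k_2 t) = e^(−1.41×1.850) = 0.07364.
D = 11.33 × (0.4615 − 0.07364) + 2.70 × 0.07364 = 4.396 + 0.1988 = 4.595 mg/L.
DO = C_s − D = 9.24 − 4.595 = 4.645 mg/L.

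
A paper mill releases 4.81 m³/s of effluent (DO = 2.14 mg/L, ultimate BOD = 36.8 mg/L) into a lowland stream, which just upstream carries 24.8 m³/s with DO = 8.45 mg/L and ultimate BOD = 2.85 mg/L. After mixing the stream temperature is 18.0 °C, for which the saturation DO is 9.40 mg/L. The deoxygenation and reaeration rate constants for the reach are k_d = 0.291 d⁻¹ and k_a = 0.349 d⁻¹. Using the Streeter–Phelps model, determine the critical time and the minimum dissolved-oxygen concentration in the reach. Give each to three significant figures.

t_c ≈ 2.30 d; minimum DO ≈ 5.83 mg/L

Mixed DO = (24.8×8.45 + 4.81×2.14)/(24.8+4.81) = 219.9/29.61 = 7.425 mg/L.
Mixed L₀ = (24.8×2.85 + 4.81×36.8)/(29.61) = 247.7/29.61 = 8.365 mg/L.
Initial deficit D₀ = C_s − DO₀ = 9.40 − 7.425 = 1.975 mg/L.
t_c = (1/0.05800) ln[(0.349/0.291)(1 − 1.975×0.05800/(0.291×8.365))] = 17.24 × ln(1.143) = 2.303 d.
D_c = (0.291/0.349) × 8.365 × e^(−0.291×2.303) = 0.8338 × 8.365 × 0.5117 = 3.569 mg/L.
Minimum DO = 9.40 − 3.569 = 5.831 mg/L.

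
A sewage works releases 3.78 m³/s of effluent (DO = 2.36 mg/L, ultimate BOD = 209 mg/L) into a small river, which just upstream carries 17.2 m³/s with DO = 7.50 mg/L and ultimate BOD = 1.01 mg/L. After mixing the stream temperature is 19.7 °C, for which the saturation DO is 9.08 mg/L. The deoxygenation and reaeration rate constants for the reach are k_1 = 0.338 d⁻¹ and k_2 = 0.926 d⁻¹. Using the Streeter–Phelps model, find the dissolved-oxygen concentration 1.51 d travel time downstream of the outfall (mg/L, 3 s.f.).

Mixed DO = (17.2×7.50 + 3.78×2.36)/(17.2+3.78) = 137.9/20.98 = 6.574 mg/L.
Mixed L₀ = (17.2×1.01 + 3.78×209)/(20.98) = 807.4/20.98 = 38.48 mg/L.
Initial deficit D₀ = C_s − DO₀ = 9.08 − 6.574 = 2.506 mg/L.
D(1.51) = [0.338×38.48/(0.926−0.338)](e^(−0.338×1.51) − e^(−0.926×1.51)) + 2.506 e^(−0.926×1.51)
= 22.12 × (0.6003 − 0.2470) + 2.506 × 0.2470 = 8.433 mg/L.
DO = 9.08 − 8.433 = 0.6466 mg/L.

DO ≈ 0.647 mg/L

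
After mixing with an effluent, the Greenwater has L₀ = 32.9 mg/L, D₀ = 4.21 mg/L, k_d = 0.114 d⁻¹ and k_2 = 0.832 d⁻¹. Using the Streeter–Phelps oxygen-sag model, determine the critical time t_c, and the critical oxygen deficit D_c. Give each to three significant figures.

t_c ≈ 0.485 d; D_c ≈ 4.27 mg/L

At the critical point dD/dt = 0, so k_d L₀ e^(−k_d t) = k_2 D. Substituting D(t) from the Streeter–Phelps equation and solving for t gives
t_c = ln[(k_2/k_d)(1 − D₀(k_2−k_d)/(k_d L₀))] / (k_2−k_d).
Here k_2−k_d = 0.7180 d⁻¹ and 1 − D₀(k_2−k_d)/(k_d L₀) = 1 − 4.21×0.7180/(0.114×32.9) = 0.1941, so
t_c = ln(7.298 × 0.1941) / 0.7180 = 0.3480 / 0.7180 = 0.4847 d.
D_c = (k_d/k_2) L₀ e^(−k_d t_c) = (0.114/0.832) × 32.9 × e^(−0.114×0.4847) = 0.1370 × 32.9 × 0.9462 = 4.266 mg/L.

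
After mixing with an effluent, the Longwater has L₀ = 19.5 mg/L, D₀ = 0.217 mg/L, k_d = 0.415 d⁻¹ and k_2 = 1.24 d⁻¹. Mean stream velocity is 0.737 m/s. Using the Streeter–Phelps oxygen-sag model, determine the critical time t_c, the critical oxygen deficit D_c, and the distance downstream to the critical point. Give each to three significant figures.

t_c ≈ 1.30 d; D_c ≈ 3.81 mg/L; x_c ≈ 82.8 km

t_c = [1/(k_2−k_d)] ln[(k_2/k_d)(1 − D₀(k_2−k_d)/(k_d L₀))]
= [1/(1.24−0.415)] ln[(1.24/0.415)(1 − 0.217×0.8250/(0.415×19.5))]
= (1/0.8250) ln[2.988 × 0.9779] = 1.212 × ln(2.922) = 1.212 × 1.072 = 1.300 d.
D_c = (k_d/k_2) L₀ e^(−k_d t_c) = (0.415/1.24) × 19.5 × e^(−0.415×1.300) = 0.3347 × 19.5 × 0.5831 = 3.806 mg/L.
x_c = v t_c = 0.737 m/s × 1.300 d × 86400 s/d = 82760 m ≈ 82.8 km.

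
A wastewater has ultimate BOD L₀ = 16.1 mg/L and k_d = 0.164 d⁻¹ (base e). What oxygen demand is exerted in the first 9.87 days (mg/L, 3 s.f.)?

y_t = L₀(1 − e^(−k_d t)) = 16.1 × (1 − e^(−0.164×9.87))
= 16.1 × (1 − 0.1982) = 16.1 × 0.8018 = 12.91 mg/L.

y ≈ 12.9 mg/L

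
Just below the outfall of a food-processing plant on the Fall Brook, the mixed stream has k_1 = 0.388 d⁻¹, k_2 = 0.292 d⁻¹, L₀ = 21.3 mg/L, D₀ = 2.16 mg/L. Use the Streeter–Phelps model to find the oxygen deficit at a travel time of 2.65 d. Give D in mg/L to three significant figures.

D ≈ 9.92 mg/L

k_1 L₀/(k_2−k_1) = 0.388×21.3/(0.292−0.388) = 8.264/-0.09600 = -86.09 mg/L.
e^(−k_1 t) = e^(−0.388×2.650) = 0.3577; e^(−k_2 t) = e^(−0.292×2.650) = 0.4613.
D = -86.09 × (0.3577 − 0.4613) + 2.16 × 0.4613 = 8.919 + 0.9963 = 9.916 mg/L.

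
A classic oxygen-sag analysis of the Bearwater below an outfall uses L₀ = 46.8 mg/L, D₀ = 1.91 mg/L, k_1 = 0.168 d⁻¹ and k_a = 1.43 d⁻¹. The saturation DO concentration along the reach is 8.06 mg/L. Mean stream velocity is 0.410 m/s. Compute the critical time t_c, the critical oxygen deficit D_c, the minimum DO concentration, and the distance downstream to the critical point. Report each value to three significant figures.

t_c ≈ 1.41 d; D_c ≈ 4.34 mg/L; min DO ≈ 3.72 mg/L; x_c ≈ 49.8 km

t_c = [1/(k_a−k_1)] ln[(k_a/k_1)(1 − D₀(k_a−k_1)/(k_1 L₀))]
= [1/(1.43−0.168)] ln[(1.43/0.168)(1 − 1.91×1.262/(0.168×46.8))]
= (1/1.262) ln[8.512 × 0.6934] = 0.7924 × ln(5.902) = 0.7924 × 1.775 = 1.407 d.
D_c = (k_1/k_a) L₀ e^(−k_1 t_c) = (0.168/1.43) × 46.8 × e^(−0.168×1.407) = 0.1175 × 46.8 × 0.7895 = 4.341 mg/L.
Minimum DO = C_s − D_c = 8.06 − 4.341 = 3.719 mg/L.
x_c = v t_c = 0.410 m/s × 1.407 d × 86400 s/d = 49830 m ≈ 49.8 km.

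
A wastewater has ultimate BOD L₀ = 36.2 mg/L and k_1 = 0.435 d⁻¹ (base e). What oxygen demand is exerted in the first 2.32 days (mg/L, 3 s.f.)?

y ≈ 23.0 mg/L

y_t = L₀(1 − e^(−k_1 t)) = 36.2 × (1 − e^(−0.435×2.32))
= 36.2 × (1 − 0.3645) = 36.2 × 0.6355 = 23.00 mg/L.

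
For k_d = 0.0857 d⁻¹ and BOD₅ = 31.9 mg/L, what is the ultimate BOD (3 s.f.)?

BOD₅ = L₀(1 − e^(−5k_d)) ⇒ L₀ = BOD₅ / (1 − e^(−5×0.0857))
= 31.9 / (1 − 0.6515) = 31.9 / 0.3485 = 91.53 mg/L.

L₀ ≈ 91.5 mg/L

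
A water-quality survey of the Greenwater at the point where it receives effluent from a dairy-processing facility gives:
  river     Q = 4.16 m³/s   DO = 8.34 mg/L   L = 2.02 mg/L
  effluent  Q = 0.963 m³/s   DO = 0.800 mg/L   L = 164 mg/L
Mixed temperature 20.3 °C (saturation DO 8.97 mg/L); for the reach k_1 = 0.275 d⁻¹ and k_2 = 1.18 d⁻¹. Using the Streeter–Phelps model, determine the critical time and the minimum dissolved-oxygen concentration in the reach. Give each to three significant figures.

t_c ≈ 1.35 d; minimum DO ≈ 3.75 mg/L

Mixed DO = (4.16×8.34 + 0.963×0.800)/(4.16+0.963) = 35.46/5.123 = 6.923 mg/L.
Mixed L₀ = (4.16×2.02 + 0.963×164)/(5.123) = 166.3/5.123 = 32.47 mg/L.
Initial deficit D₀ = C_s − DO₀ = 8.97 − 6.923 = 2.047 mg/L.
t_c = (1/0.9050) ln[(1.18/0.275)(1 − 2.047×0.9050/(0.275×32.47))] = 1.105 × ln(3.400) = 1.352 d.
D_c = (0.275/1.18) × 32.47 × e^(−0.275×1.352) = 0.2331 × 32.47 × 0.6894 = 5.217 mg/L.
Minimum DO = 8.97 − 5.217 = 3.753 mg/L.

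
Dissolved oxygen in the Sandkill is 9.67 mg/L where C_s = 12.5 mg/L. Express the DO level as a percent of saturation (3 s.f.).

% saturation = C/C_s × 100 = 9.67/12.5 × 100 = 77.4 %.

77.4 % saturation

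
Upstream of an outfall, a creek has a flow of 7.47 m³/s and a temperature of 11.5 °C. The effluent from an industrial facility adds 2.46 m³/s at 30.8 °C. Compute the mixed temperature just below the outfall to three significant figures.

Flow-weighted mixing: C = (Q_r C_r + Q_w C_w)/(Q_r + Q_w)
= (7.47×11.5 + 2.46×30.8)/(7.47 + 2.46) = 161.7/9.930 = 16.28 °C.

16.3 °C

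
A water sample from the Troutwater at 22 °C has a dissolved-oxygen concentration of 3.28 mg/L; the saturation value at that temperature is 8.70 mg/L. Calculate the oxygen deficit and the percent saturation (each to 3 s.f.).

D ≈ 5.42 mg/L; 37.7 % saturation

D = C_s − C = 8.70 − 3.28 = 5.42 mg/L.
% saturation = 3.28/8.70 × 100 = 37.7 %.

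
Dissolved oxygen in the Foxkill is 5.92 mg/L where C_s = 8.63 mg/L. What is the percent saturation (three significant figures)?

68.6 % saturation

% saturation = C/C_s × 100 = 5.92/8.63 × 100 = 68.6 %.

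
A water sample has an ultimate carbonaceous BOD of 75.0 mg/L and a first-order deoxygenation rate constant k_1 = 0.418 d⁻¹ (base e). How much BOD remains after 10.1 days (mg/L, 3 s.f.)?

L ≈ 1.10 mg/L

L_t = L₀ e^(−k_1 t) = 75.0 × e^(−0.418×10.1) = 75.0 × 0.01467 = 1.100 mg/L.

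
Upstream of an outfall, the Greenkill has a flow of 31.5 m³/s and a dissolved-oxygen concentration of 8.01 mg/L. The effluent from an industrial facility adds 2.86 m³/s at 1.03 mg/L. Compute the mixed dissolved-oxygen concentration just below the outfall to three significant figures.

Flow-weighted mixing: C = (Q_r C_r + Q_w C_w)/(Q_r + Q_w)
= (31.5×8.01 + 2.86×1.03)/(31.5 + 2.86) = 255.3/34.36 = 7.429 mg/L.

7.43 mg/L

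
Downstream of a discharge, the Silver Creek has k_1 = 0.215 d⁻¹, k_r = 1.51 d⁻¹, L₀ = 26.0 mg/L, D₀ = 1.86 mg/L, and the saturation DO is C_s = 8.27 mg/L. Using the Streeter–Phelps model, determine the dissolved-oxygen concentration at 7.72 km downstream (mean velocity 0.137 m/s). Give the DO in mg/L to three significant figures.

Travel time t = x/v = 7.72 km / (0.137 m/s) = 7720 m / 0.137 m/s = 56350 s = 0.6522 d.
k_1 L₀/(k_r−k_1) = 0.215×26.0/(1.51−0.215) = 5.590/1.295 = 4.317 mg/L.
e^(−k_1 t) = e^(−0.215×0.6522) = 0.8692; e^(−k_r t) = e^(−1.51×0.6522) = 0.3735.
D = 4.317 × (0.8692 − 0.3735) + 1.86 × 0.3735 = 2.140 + 0.6947 = 2.834 mg/L.
DO = C_s − D = 8.27 − 2.834 = 5.436 mg/L.

DO ≈ 5.44 mg/L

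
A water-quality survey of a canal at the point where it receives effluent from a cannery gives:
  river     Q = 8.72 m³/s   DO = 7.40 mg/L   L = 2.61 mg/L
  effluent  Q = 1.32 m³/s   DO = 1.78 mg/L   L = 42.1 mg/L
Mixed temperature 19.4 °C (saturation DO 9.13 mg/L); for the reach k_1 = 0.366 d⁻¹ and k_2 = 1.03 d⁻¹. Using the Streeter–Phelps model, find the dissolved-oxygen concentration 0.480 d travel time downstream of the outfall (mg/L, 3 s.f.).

Mixed DO = (8.72×7.40 + 1.32×1.78)/(8.72+1.32) = 66.88/10.04 = 6.661 mg/L.
Mixed L₀ = (8.72×2.61 + 1.32×42.1)/(10.04) = 78.33/10.04 = 7.802 mg/L.
Initial deficit D₀ = C_s − DO₀ = 9.13 − 6.661 = 2.469 mg/L.
D(0.480) = [0.366×7.802/(1.03−0.366)](e^(−0.366×0.480) − e^(−1.03×0.480)) + 2.469 e^(−1.03×0.480)
= 4.300 × (0.8389 − 0.6099) + 2.469 × 0.6099 = 2.490 mg/L.
DO = 9.13 − 2.490 = 6.640 mg/L.

DO ≈ 6.64 mg/L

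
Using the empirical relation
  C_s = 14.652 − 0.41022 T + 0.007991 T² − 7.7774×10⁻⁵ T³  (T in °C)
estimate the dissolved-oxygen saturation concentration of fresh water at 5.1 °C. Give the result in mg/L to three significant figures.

C_s ≈ 12.8 mg/L

C_s = 14.652 − 0.41022×5.1 + 0.007991×5.1² − 7.7774×10⁻⁵×5.1³ = 12.76 mg/L.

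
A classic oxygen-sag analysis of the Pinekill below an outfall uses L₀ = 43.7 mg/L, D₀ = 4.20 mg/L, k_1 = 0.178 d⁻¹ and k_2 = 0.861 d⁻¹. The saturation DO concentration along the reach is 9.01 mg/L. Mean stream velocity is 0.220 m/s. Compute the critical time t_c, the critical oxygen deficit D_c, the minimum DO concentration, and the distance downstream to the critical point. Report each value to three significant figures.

t_c = [1/(k_2−k_1)] ln[(k_2/k_1)(1 − D₀(k_2−k_1)/(k_1 L₀))]
= [1/(0.861−0.178)] ln[(0.861/0.178)(1 − 4.20×0.6830/(0.178×43.7))]
= (1/0.6830) ln[4.837 × 0.6312] = 1.464 × ln(3.053) = 1.464 × 1.116 = 1.634 d.
L(t_c) = L₀ e^(−k_1 t_c) = 43.7 × 0.7476 = 32.67 mg/L, and at the critical point k_2 D_c = k_1 L, so D_c = (0.178/0.861) × 32.67 = 6.754 mg/L.
Minimum DO = C_s − D_c = 9.01 − 6.754 = 2.256 mg/L.
x_c = v t_c = 0.220 m/s × 1.634 d × 86400 s/d = 31060 m ≈ 31.1 km.

t_c ≈ 1.63 d; D_c ≈ 6.75 mg/L; min DO ≈ 2.26 mg/L; x_c ≈ 31.1 km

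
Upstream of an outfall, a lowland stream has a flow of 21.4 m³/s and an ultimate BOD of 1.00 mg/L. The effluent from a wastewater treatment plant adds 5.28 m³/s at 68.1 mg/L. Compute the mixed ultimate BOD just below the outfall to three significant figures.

Flow-weighted mixing: C = (Q_r C_r + Q_w C_w)/(Q_r + Q_w)
= (21.4×1.00 + 5.28×68.1)/(21.4 + 5.28) = 381.0/26.68 = 14.28 mg/L.

14.3 mg/L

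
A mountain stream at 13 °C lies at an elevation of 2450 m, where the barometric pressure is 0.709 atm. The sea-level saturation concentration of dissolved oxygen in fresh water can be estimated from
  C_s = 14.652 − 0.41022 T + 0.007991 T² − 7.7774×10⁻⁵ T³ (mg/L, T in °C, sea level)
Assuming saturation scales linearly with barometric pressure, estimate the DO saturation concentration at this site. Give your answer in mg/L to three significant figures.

C_s ≈ 7.44 mg/L

At sea level: C_s = 14.652 − 0.41022×13 + 0.007991×13² − 7.7774×10⁻⁵×13³ = 10.50 mg/L.
Pressure correction: C_s' = 10.50 × 0.709 = 7.444 mg/L.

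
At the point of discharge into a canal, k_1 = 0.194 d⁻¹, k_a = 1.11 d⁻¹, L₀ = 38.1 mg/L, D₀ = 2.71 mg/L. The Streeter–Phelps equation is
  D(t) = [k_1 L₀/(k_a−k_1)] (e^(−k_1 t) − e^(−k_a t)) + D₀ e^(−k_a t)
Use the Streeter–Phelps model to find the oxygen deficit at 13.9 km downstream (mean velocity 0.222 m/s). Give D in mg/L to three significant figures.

D ≈ 4.61 mg/L

Travel time t = x/v = 13.9 km / (0.222 m/s) = 13900 m / 0.222 m/s = 62610 s = 0.7247 d.
k_1 L₀/(k_a−k_1) = 0.194×38.1/(1.11−0.194) = 7.391/0.9160 = 8.069 mg/L.
e^(−k_1 t) = e^(−0.194×0.7247) = 0.8688; e^(−k_a t) = e^(−1.11×0.7247) = 0.4474.
D = 8.069 × (0.8688 − 0.4474) + 2.71 × 0.4474 = 3.401 + 1.212 = 4.613 mg/L.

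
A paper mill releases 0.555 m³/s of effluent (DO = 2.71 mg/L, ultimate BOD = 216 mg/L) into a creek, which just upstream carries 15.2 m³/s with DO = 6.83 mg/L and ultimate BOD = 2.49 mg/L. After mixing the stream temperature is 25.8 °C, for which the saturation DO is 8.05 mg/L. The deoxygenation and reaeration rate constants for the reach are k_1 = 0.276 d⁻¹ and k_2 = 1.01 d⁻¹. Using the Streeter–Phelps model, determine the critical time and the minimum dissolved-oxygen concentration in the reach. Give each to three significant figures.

Mixed DO = (15.2×6.83 + 0.555×2.71)/(15.2+0.555) = 105.3/15.75 = 6.685 mg/L.
Mixed L₀ = (15.2×2.49 + 0.555×216)/(15.75) = 157.7/15.75 = 10.01 mg/L.
Initial deficit D₀ = C_s − DO₀ = 8.05 − 6.685 = 1.365 mg/L.
t_c = (1/0.7340) ln[(1.01/0.276)(1 − 1.365×0.7340/(0.276×10.01))] = 1.362 × ln(2.332) = 1.154 d.
D_c = (0.276/1.01) × 10.01 × e^(−0.276×1.154) = 0.2733 × 10.01 × 0.7273 = 1.990 mg/L.
Minimum DO = 8.05 − 1.990 = 6.060 mg/L.

t_c ≈ 1.15 d; minimum DO ≈ 6.06 mg/L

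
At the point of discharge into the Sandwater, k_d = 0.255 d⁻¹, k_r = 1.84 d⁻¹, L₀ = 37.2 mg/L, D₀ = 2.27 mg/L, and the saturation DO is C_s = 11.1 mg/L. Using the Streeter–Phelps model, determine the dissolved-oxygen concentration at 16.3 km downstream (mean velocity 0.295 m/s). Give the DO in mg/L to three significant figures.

Travel time t = x/v = 16.3 km / (0.295 m/s) = 16300 m / 0.295 m/s = 55250 s = 0.6395 d.
k_d L₀/(k_r−k_d) = 0.255×37.2/(1.84−0.255) = 9.486/1.585 = 5.985 mg/L.
e^(−k_d t) = e^(−0.255×0.6395) = 0.8495; e^(−k_r t) = e^(−1.84×0.6395) = 0.3083.
D = 5.985 × (0.8495 − 0.3083) + 2.27 × 0.3083 = 3.239 + 0.6998 = 3.939 mg/L.
DO = C_s − D = 11.1 − 3.939 = 7.161 mg/L.

DO ≈ 7.16 mg/L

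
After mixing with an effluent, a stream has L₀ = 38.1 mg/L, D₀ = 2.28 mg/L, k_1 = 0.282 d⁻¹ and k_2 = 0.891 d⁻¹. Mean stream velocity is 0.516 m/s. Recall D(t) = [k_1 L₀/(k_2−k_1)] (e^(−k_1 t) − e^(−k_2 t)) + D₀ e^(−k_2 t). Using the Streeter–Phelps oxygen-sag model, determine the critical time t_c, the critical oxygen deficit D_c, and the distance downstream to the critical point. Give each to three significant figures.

t_c ≈ 1.66 d; D_c ≈ 7.55 mg/L; x_c ≈ 74.1 km

With k_2/k_1 = 3.160 and 1 − D₀(k_2−k_1)/(k_1 L₀) = 0.8708,
t_c = ln(3.160 × 0.8708) / (0.891 − 0.282) = ln(2.751) / 0.6090 = 1.012/0.6090 = 1.662 d.
D_c = (k_1/k_2) L₀ e^(−k_1 t_c) = (0.282/0.891) × 38.1 × e^(−0.282×1.662) = 0.3165 × 38.1 × 0.6259 = 7.547 mg/L.
x_c = v t_c = 0.516 m/s × 1.662 d × 86400 s/d = 74090 m ≈ 74.1 km.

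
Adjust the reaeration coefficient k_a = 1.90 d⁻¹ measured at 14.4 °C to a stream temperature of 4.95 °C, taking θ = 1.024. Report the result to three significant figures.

k_a ≈ 1.52 d⁻¹

k_a(T₂) = k_a(T₁) · θ^(T₂−T₁) = 1.90 × 1.024^(4.95−14.4)
= 1.90 × 1.024^-9.45 = 1.90 × 0.7992 = 1.519 d⁻¹.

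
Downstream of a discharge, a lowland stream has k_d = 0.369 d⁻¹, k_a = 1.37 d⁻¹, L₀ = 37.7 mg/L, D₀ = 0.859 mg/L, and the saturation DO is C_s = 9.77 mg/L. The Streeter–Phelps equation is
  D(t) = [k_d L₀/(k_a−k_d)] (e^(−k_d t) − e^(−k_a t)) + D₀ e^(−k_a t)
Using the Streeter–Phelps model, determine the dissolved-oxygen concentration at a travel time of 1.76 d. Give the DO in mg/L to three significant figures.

DO ≈ 3.68 mg/L

k_d L₀/(k_a−k_d) = 0.369×37.7/(1.37−0.369) = 13.91/1.001 = 13.90 mg/L.
e^(−k_d t) = e^(−0.369×1.760) = 0.5223; e^(−k_a t) = e^(−1.37×1.760) = 0.08971.
D = 13.90 × (0.5223 − 0.08971) + 0.859 × 0.08971 = 6.012 + 0.07706 = 6.090 mg/L.
DO = C_s − D = 9.77 − 6.090 = 3.680 mg/L.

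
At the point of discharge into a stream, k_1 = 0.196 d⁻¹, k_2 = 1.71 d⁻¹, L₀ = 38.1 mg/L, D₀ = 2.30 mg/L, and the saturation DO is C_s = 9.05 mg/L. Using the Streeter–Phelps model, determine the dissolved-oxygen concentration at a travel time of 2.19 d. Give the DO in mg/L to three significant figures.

k_1 L₀/(k_2−k_1) = 0.196×38.1/(1.71−0.196) = 7.468/1.514 = 4.932 mg/L.
e^(−k_1 t) = e^(−0.196×2.190) = 0.6510; e^(−k_2 t) = e^(−1.71×2.190) = 0.02364.
D = 4.932 × (0.6510 − 0.02364) + 2.30 × 0.02364 = 3.094 + 0.05437 = 3.149 mg/L.
DO = C_s − D = 9.05 − 3.149 = 5.901 mg/L.

DO ≈ 5.90 mg/L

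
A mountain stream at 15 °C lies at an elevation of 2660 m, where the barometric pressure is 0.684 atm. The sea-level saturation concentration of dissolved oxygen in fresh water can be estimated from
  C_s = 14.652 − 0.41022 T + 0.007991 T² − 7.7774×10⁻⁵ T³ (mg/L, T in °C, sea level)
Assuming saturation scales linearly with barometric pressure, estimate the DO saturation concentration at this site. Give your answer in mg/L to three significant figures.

At sea level: C_s = 14.652 − 0.41022×15 + 0.007991×15² − 7.7774×10⁻⁵×15³ = 10.03 mg/L.
Pressure correction: C_s' = 10.03 × 0.684 = 6.863 mg/L.

C_s ≈ 6.86 mg/L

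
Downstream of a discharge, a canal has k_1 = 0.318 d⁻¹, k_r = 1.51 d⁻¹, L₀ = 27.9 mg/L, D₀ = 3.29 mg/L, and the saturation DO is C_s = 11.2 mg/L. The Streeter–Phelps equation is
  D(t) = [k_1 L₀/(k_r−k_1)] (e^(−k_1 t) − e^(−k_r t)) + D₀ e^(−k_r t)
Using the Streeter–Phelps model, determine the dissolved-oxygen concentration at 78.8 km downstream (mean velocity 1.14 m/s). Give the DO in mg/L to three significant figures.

Travel time t = x/v = 78.8 km / (1.14 m/s) = 78800 m / 1.14 m/s = 69120 s = 0.8000 d.
k_1 L₀/(k_r−k_1) = 0.318×27.9/(1.51−0.318) = 8.872/1.192 = 7.443 mg/L.
e^(−k_1 t) = e^(−0.318×0.8000) = 0.7754; e^(−k_r t) = e^(−1.51×0.8000) = 0.2988.
D = 7.443 × (0.7754 − 0.2988) + 3.29 × 0.2988 = 3.547 + 0.9830 = 4.530 mg/L.
DO = C_s − D = 11.2 − 4.530 = 6.670 mg/L.

DO ≈ 6.67 mg/L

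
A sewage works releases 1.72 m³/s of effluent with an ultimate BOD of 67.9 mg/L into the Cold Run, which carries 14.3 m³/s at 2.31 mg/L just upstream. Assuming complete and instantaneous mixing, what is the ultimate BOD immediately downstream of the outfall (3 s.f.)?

9.35 mg/L

Flow-weighted mixing: C = (Q_r C_r + Q_w C_w)/(Q_r + Q_w)
= (14.3×2.31 + 1.72×67.9)/(14.3 + 1.72) = 149.8/16.02 = 9.352 mg/L.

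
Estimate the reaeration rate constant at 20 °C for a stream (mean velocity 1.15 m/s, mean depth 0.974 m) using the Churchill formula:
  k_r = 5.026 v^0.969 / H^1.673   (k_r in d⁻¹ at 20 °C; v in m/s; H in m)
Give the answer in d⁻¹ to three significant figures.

k_r ≈ 6.01 d⁻¹

k_r = 5.026 × 1.15^0.969 / 0.974^1.673 = 5.026 × 1.145 / 0.9569 = 6.014 d⁻¹.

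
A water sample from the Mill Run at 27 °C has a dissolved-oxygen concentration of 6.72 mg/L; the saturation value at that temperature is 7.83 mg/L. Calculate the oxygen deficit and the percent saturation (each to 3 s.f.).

D = C_s − C = 7.83 − 6.72 = 1.11 mg/L.
% saturation = 6.72/7.83 × 100 = 85.8 %.

D ≈ 1.11 mg/L; 85.8 % saturation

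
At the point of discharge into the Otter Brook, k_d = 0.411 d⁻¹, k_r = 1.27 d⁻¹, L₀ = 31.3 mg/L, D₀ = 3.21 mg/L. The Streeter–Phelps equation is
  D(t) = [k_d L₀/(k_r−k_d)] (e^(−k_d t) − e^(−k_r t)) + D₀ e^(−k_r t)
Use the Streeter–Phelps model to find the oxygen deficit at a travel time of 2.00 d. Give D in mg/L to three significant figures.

D ≈ 5.65 mg/L

k_d L₀/(k_r−k_d) = 0.411×31.3/(1.27−0.411) = 12.86/0.8590 = 14.98 mg/L.
e^(−k_d t) = e^(−0.411×2.000) = 0.4396; e^(−k_r t) = e^(−1.27×2.000) = 0.07887.
D = 14.98 × (0.4396 − 0.07887) + 3.21 × 0.07887 = 5.402 + 0.2532 = 5.655 mg/L.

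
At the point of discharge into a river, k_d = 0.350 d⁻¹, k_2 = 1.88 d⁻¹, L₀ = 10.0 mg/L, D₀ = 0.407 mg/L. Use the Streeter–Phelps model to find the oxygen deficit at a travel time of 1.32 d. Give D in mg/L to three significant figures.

D ≈ 1.28 mg/L

k_d L₀/(k_2−k_d) = 0.350×10.0/(1.88−0.350) = 3.500/1.530 = 2.288 mg/L.
e^(−k_d t) = e^(−0.350×1.320) = 0.6300; e^(−k_2 t) = e^(−1.88×1.320) = 0.08361.
D = 2.288 × (0.6300 − 0.08361) + 0.407 × 0.08361 = 1.250 + 0.03403 = 1.284 mg/L.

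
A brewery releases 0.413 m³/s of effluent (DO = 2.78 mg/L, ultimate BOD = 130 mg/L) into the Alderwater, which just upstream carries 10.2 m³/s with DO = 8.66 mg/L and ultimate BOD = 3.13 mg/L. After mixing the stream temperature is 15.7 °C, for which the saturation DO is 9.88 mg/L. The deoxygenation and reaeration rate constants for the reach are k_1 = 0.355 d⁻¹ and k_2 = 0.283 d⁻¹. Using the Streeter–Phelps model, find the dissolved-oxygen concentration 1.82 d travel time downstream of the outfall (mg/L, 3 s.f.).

DO ≈ 6.10 mg/L

Mixed DO = (10.2×8.66 + 0.413×2.78)/(10.2+0.413) = 89.48/10.61 = 8.431 mg/L.
Mixed L₀ = (10.2×3.13 + 0.413×130)/(10.61) = 85.62/10.61 = 8.067 mg/L.
Initial deficit D₀ = C_s − DO₀ = 9.88 − 8.431 = 1.449 mg/L.
D(1.82) = [0.355×8.067/(0.283−0.355)](e^(−0.355×1.82) − e^(−0.283×1.82)) + 1.449 e^(−0.283×1.82)
= -39.78 × (0.5241 − 0.5975) + 1.449 × 0.5975 = 3.784 mg/L.
DO = 9.88 − 3.784 = 6.096 mg/L.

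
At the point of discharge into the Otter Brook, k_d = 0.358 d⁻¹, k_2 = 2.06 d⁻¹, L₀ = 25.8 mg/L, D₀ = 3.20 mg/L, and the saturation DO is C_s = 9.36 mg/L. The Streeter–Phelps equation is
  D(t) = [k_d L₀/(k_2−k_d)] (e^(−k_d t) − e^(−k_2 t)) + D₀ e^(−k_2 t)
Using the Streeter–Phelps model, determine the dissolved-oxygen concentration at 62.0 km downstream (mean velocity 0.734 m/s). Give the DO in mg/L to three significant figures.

DO ≈ 5.83 mg/L

Travel time t = x/v = 62.0 km / (0.734 m/s) = 62000 m / 0.734 m/s = 84470 s = 0.9776 d.
k_d L₀/(k_2−k_d) = 0.358×25.8/(2.06−0.358) = 9.236/1.702 = 5.427 mg/L.
e^(−k_d t) = e^(−0.358×0.9776) = 0.7047; e^(−k_2 t) = e^(−2.06×0.9776) = 0.1335.
D = 5.427 × (0.7047 − 0.1335) + 3.20 × 0.1335 = 3.100 + 0.4271 = 3.527 mg/L.
DO = C_s − D = 9.36 − 3.527 = 5.833 mg/L.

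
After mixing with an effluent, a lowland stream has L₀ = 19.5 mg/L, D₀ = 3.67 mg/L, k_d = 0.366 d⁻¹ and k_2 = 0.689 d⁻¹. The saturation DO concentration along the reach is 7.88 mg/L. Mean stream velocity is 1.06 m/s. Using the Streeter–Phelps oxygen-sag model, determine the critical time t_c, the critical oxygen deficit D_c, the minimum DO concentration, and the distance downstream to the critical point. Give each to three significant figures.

t_c ≈ 1.40 d; D_c ≈ 6.21 mg/L; min DO ≈ 1.67 mg/L; x_c ≈ 128 km

At the critical point dD/dt = 0, so k_d L₀ e^(−k_d t) = k_2 D. Substituting D(t) from the Streeter–Phelps equation and solving for t gives
t_c = ln[(k_2/k_d)(1 − D₀(k_2−k_d)/(k_d L₀))] / (k_2−k_d).
Here k_2−k_d = 0.3230 d⁻¹ and 1 − D₀(k_2−k_d)/(k_d L₀) = 1 − 3.67×0.3230/(0.366×19.5) = 0.8339, so
t_c = ln(1.883 × 0.8339) / 0.3230 = 0.4510 / 0.3230 = 1.396 d.
L(t_c) = L₀ e^(−k_d t_c) = 19.5 × 0.5999 = 11.70 mg/L, and at the critical point k_2 D_c = k_d L, so D_c = (0.366/0.689) × 11.70 = 6.214 mg/L.
Minimum DO = C_s − D_c = 7.88 − 6.214 = 1.666 mg/L.
x_c = v t_c = 1.06 m/s × 1.396 d × 86400 s/d = 127900 m ≈ 128 km.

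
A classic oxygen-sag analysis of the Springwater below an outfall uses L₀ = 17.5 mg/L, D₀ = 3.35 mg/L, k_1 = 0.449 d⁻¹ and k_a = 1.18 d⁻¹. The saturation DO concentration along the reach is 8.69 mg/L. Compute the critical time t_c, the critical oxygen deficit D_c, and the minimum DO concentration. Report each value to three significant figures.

t_c ≈ 0.811 d; D_c ≈ 4.63 mg/L; min DO ≈ 4.06 mg/L

At the critical point dD/dt = 0, so k_1 L₀ e^(−k_1 t) = k_a D. Substituting D(t) from the Streeter–Phelps equation and solving for t gives
t_c = ln[(k_a/k_1)(1 − D₀(k_a−k_1)/(k_1 L₀))] / (k_a−k_1).
Here k_a−k_1 = 0.7310 d⁻¹ and 1 − D₀(k_a−k_1)/(k_1 L₀) = 1 − 3.35×0.7310/(0.449×17.5) = 0.6883, so
t_c = ln(2.628 × 0.6883) / 0.7310 = 0.5928 / 0.7310 = 0.8109 d.
D_c = (k_1/k_a) L₀ e^(−k_1 t_c) = (0.449/1.18) × 17.5 × e^(−0.449×0.8109) = 0.3805 × 17.5 × 0.6948 = 4.627 mg/L.
Minimum DO = C_s − D_c = 8.69 − 4.627 = 4.063 mg/L.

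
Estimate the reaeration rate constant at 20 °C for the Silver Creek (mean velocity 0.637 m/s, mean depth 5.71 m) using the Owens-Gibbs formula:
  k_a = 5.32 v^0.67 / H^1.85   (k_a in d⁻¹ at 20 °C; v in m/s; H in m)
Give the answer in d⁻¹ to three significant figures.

k_a = 5.32 × 0.637^0.67 / 5.71^1.85 = 5.32 × 0.7392 / 25.11 = 0.1566 d⁻¹.

k_a ≈ 0.157 d⁻¹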